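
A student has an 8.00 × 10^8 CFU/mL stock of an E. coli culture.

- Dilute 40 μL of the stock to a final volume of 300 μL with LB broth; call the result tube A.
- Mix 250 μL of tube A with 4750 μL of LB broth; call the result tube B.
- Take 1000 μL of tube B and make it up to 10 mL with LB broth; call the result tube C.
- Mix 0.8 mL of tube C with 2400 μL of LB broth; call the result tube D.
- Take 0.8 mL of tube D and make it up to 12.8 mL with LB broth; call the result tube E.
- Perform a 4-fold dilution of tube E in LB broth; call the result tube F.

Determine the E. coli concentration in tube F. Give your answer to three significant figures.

2.08 × 10^3 CFU/mL

Step 1: 40 μL brought to 300 μL → factor 300/40 = 7.5
Step 2: 250 μL + 4750 μL = 5000 μL total → factor 5000/250 = 20
Step 3: 1000 μL brought to 10 mL → factor 10000/1000 = 10
Step 4: 0.8 mL + 2400 μL = 3.2 mL total → factor 3.2/0.8 = 4
Step 5: 0.8 mL brought to 12.8 mL → factor 12.8/0.8 = 16
Step 6: 4-fold → factor 4
Overall dilution factor = 7.5 × 20 × 10 × 4 × 16 × 4 = 3.84 × 10^5
Final = 8.00 × 10^8 CFU/mL / 3.84 × 10^5 = 2.08 × 10^3 CFU/mL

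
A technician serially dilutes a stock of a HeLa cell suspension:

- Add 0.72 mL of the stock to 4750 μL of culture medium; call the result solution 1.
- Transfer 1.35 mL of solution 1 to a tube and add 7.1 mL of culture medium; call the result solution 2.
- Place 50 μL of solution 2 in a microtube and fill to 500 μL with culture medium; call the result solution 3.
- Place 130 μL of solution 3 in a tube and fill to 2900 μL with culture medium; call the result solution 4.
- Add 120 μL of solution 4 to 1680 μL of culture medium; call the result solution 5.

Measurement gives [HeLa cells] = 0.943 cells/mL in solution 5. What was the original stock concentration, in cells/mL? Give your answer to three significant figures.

Step 1: 0.72 mL + 4750 μL = 5.47 mL total → factor 5.47/0.72 = 7.5972
Step 2: 1.35 mL + 7.1 mL = 8.45 mL total → factor 8.45/1.35 = 6.2593
Step 3: 50 μL brought to 500 μL → factor 500/50 = 10
Step 4: 130 μL brought to 2900 μL → factor 2900/130 = 22.308
Step 5: 120 μL + 1680 μL = 1800 μL total → factor 1800/120 = 15
Overall dilution factor = 7.5972 × 6.2593 × 10 × 22.308 × 15 = 1.5912 × 10^5
Stock = 0.943 cells/mL × 1.5912 × 10^5 = 1.50 × 10^5 cells/mL

1.50 × 10^5 cells/mL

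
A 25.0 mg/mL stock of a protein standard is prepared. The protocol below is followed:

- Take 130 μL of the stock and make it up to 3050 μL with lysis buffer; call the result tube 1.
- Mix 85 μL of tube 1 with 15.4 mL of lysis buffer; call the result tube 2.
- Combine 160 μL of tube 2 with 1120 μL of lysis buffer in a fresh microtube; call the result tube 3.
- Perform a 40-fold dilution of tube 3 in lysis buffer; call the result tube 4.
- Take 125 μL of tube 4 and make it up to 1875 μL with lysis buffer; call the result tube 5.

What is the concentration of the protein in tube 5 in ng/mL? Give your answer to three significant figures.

Step 1: 130 μL brought to 3050 μL → factor 3050/130 = 23.462
Step 2: 85 μL + 15.4 mL = 15485 μL total → factor 15485/85 = 182.18
Step 3: 160 μL + 1120 μL = 1280 μL total → factor 1280/160 = 8
Step 4: 40-fold → factor 40
Step 5: 125 μL brought to 1875 μL → factor 1875/125 = 15
Overall dilution factor = 23.462 × 182.18 × 8 × 40 × 15 = 2.0516 × 10^7
Final = 25.0 mg/mL / 2.0516 × 10^7 = 1.219 × 10^-6 mg/mL = 1.22 ng/mL

1.22 ng/mL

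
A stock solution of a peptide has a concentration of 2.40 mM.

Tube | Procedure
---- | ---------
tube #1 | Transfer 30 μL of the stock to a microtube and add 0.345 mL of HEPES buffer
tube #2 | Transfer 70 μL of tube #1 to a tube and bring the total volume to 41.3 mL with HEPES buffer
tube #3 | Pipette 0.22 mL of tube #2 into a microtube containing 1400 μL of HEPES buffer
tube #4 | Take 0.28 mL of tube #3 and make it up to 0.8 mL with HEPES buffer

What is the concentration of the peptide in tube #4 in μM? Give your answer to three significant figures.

Step 1: 30 μL + 0.345 mL = 375 μL total → factor 375/30 = 12.5
Step 2: 70 μL brought to 41.3 mL → factor 41300/70 = 590
Step 3: 0.22 mL + 1400 μL = 1.62 mL total → factor 1.62/0.22 = 7.3636
Step 4: 0.28 mL brought to 0.8 mL → factor 0.8/0.28 = 2.8571
Dilution factor through tube #4 = 12.5 × 590 × 7.3636 × 2.8571 = 1.5516 × 10^5
[tube #4] = 2.40 mM / 1.5516 × 10^5 = 1.547 × 10^-5 mM = 0.0155 μM

0.0155 μM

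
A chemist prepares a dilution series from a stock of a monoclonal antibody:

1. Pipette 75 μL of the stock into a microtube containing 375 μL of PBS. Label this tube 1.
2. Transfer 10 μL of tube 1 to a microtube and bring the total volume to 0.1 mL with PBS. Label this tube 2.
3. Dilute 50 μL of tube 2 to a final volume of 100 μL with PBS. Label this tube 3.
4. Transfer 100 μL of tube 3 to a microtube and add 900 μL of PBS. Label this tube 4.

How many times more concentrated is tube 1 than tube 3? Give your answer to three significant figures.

20.0

Step 1: 75 μL + 375 μL = 450 μL total → factor 450/75 = 6
Step 2: 10 μL brought to 0.1 mL → factor 100/10 = 10
Step 3: 50 μL brought to 100 μL → factor 100/50 = 2
Dilution factor to tube 1 = 6; to tube 3 = 120
[tube 1]/[tube 3] = (factor to tube 3)/(factor to tube 1) = 120/6 = 20.0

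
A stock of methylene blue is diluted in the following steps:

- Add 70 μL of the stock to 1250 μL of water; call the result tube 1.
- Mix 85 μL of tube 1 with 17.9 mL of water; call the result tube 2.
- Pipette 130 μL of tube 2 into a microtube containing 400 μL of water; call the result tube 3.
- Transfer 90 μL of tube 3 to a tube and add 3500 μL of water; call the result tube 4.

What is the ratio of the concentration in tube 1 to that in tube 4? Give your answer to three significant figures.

3.44 × 10^4

Step 1: 70 μL + 1250 μL = 1320 μL total → factor 1320/70 = 18.857
Step 2: 85 μL + 17.9 mL = 17985 μL total → factor 17985/85 = 211.59
Step 3: 130 μL + 400 μL = 530 μL total → factor 530/130 = 4.0769
Step 4: 90 μL + 3500 μL = 3590 μL total → factor 3590/90 = 39.889
Dilution factor to tube 1 = 18.857; to tube 4 = 6.4886 × 10^5
[tube 1]/[tube 4] = (factor to tube 4)/(factor to tube 1) = 6.4886 × 10^5/18.857 = 3.44 × 10^4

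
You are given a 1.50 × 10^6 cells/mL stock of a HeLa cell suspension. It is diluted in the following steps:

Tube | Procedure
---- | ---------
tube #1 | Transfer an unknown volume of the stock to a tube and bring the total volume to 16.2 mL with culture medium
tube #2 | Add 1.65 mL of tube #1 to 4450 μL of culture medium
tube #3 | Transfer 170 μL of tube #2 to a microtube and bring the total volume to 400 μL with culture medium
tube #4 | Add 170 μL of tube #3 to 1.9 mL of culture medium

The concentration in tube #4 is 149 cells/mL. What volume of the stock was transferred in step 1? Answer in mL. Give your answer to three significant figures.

Step 1: v brought to 16.2 mL → factor = 16.2 mL/v
Step 2: 1.65 mL + 4450 μL = 6.1 mL total → factor 6.1/1.65 = 3.697
Step 3: 170 μL brought to 400 μL → factor 400/170 = 2.3529
Step 4: 170 μL + 1.9 mL = 2070 μL total → factor 2070/170 = 12.176
Product of known-step factors = 105.92
Overall factor = 1.50 × 10^6 cells/mL / (149 cells/mL) = 10067
Step-1 factor = 10067 / 105.92 = 95.044
v = 16.2 mL / 95.044 = 0.170 mL

0.170 mL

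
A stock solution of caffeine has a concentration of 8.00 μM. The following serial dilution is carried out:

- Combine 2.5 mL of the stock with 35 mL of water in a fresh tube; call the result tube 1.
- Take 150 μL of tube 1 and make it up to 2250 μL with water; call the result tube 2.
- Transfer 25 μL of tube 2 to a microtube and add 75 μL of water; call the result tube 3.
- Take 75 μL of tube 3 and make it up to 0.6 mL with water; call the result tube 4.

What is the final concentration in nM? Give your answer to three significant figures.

1.11 nM

Step 1: 2.5 mL + 35 mL = 37.5 mL total → factor 37.5/2.5 = 15
Step 2: 150 μL brought to 2250 μL → factor 2250/150 = 15
Step 3: 25 μL + 75 μL = 100 μL total → factor 100/25 = 4
Step 4: 75 μL brought to 0.6 mL → factor 600/75 = 8
Overall dilution factor = 15 × 15 × 4 × 8 = 7200
Final = 8.00 μM / 7200 = 0.001111 μM = 1.11 nM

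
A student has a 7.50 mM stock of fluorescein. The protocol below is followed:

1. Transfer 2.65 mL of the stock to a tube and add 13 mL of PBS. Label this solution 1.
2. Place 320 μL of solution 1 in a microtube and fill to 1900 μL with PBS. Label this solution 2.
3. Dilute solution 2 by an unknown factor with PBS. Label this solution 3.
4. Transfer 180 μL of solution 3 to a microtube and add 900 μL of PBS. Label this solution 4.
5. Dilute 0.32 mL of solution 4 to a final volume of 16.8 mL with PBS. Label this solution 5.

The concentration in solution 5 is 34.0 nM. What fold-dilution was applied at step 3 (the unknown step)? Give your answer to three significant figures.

20.0-fold

Step 1: 2.65 mL + 13 mL = 15.65 mL total → factor 15.65/2.65 = 5.9057
Step 2: 320 μL brought to 1900 μL → factor 1900/320 = 5.9375
Step 3: unknown factor x
Step 4: 180 μL + 900 μL = 1080 μL total → factor 1080/180 = 6
Step 5: 0.32 mL brought to 16.8 mL → factor 16.8/0.32 = 52.5
Product of known-step factors = 11045
Overall factor = 7.50 mM / (34.0 nM) = 2.2059 × 10^5
x = 2.2059 × 10^5 / 11045 = 20.0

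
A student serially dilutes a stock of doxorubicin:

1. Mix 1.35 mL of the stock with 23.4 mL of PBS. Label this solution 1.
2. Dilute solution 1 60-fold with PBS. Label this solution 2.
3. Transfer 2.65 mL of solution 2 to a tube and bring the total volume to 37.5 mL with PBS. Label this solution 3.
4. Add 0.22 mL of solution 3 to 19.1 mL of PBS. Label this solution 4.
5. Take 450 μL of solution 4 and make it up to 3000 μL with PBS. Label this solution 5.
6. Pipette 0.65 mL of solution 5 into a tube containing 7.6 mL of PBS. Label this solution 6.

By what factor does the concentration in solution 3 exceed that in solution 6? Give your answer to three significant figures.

Step 1: 1.35 mL + 23.4 mL = 24.75 mL total → factor 24.75/1.35 = 18.333
Step 2: 60-fold → factor 60
Step 3: 2.65 mL brought to 37.5 mL → factor 37.5/2.65 = 14.151
Step 4: 0.22 mL + 19.1 mL = 19.32 mL total → factor 19.32/0.22 = 87.818
Step 5: 450 μL brought to 3000 μL → factor 3000/450 = 6.6667
Step 6: 0.65 mL + 7.6 mL = 8.25 mL total → factor 8.25/0.65 = 12.692
Dilution factor to solution 3 = 15566; to solution 6 = 1.1567 × 10^8
[solution 3]/[solution 6] = (factor to solution 6)/(factor to solution 3) = 1.1567 × 10^8/15566 = 7.43 × 10^3

7.43 × 10^3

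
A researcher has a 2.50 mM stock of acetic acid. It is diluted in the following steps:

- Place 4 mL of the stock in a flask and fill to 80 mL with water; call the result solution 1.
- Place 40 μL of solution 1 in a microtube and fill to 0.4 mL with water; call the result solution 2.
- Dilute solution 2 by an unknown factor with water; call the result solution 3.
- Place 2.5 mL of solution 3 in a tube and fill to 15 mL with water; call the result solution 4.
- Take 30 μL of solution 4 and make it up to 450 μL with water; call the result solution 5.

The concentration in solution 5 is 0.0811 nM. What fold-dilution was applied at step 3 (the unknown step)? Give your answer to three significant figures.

1.71 × 10^3-fold

Step 1: 4 mL brought to 80 mL → factor 80/4 = 20
Step 2: 40 μL brought to 0.4 mL → factor 400/40 = 10
Step 3: unknown factor x
Step 4: 2.5 mL brought to 15 mL → factor 15/2.5 = 6
Step 5: 30 μL brought to 450 μL → factor 450/30 = 15
Product of known-step factors = 18000
Overall factor = 2.50 mM / (0.0811 nM) = 3.0826 × 10^7
x = 3.0826 × 10^7 / 18000 = 1.71 × 10^3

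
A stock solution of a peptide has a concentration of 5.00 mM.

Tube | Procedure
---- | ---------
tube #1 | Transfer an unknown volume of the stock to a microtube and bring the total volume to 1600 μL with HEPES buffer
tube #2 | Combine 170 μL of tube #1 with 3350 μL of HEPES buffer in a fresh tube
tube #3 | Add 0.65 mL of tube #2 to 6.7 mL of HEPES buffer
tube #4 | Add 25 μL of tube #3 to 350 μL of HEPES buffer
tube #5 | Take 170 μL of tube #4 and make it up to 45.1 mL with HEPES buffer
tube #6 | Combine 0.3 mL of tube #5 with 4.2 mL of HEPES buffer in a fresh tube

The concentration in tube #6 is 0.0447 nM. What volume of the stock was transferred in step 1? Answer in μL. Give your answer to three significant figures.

Step 1: v brought to 1600 μL → factor = 1600 μL/v
Step 2: 170 μL + 3350 μL = 3520 μL total → factor 3520/170 = 20.706
Step 3: 0.65 mL + 6.7 mL = 7.35 mL total → factor 7.35/0.65 = 11.308
Step 4: 25 μL + 350 μL = 375 μL total → factor 375/25 = 15
Step 5: 170 μL brought to 45.1 mL → factor 45100/170 = 265.29
Step 6: 0.3 mL + 4.2 mL = 4.5 mL total → factor 4.5/0.3 = 15
Product of known-step factors = 1.3976 × 10^7
Overall factor = 5.00 mM / (0.0447 nM) = 1.1186 × 10^8
Step-1 factor = 1.1186 × 10^8 / 1.3976 × 10^7 = 8.0036
v = 1600 μL / 8.0036 = 200 μL

200 μL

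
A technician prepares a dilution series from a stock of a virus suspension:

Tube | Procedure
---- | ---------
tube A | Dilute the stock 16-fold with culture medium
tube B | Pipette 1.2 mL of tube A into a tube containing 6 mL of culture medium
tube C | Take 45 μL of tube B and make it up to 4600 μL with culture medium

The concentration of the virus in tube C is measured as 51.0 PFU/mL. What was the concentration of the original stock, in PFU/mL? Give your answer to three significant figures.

Step 1: 16-fold → factor 16
Step 2: 1.2 mL + 6 mL = 7.2 mL total → factor 7.2/1.2 = 6
Step 3: 45 μL brought to 4600 μL → factor 4600/45 = 102.22
Overall dilution factor = 16 × 6 × 102.22 = 9813.3
Stock = 51.0 PFU/mL × 9813.3 = 5.00 × 10^5 PFU/mL

5.00 × 10^5 PFU/mL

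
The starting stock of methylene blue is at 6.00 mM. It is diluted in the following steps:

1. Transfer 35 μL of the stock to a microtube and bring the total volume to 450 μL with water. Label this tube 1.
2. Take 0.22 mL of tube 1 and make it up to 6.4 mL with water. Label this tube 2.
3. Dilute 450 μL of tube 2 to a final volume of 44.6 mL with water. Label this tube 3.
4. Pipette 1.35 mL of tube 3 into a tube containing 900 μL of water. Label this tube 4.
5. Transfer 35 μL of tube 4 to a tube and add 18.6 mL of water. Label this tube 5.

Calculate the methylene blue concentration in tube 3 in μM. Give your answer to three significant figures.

Step 1: 35 μL brought to 450 μL → factor 450/35 = 12.857
Step 2: 0.22 mL brought to 6.4 mL → factor 6.4/0.22 = 29.091
Step 3: 450 μL brought to 44.6 mL → factor 44600/450 = 99.111
Dilution factor through tube 3 = 12.857 × 29.091 × 99.111 = 37070
[tube 3] = 6.00 mM / 37070 = 0.0001619 mM = 0.162 μM

0.162 μM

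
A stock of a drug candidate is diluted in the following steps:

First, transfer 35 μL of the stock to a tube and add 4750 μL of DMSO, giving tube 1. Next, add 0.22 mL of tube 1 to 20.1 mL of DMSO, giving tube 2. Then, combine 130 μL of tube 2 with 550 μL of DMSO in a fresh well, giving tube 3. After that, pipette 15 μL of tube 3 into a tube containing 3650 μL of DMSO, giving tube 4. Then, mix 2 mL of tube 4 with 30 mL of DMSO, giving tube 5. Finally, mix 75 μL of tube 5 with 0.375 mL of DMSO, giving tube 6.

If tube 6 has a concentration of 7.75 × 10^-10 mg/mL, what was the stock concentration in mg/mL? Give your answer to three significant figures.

1.20 mg/mL

Step 1: 35 μL + 4750 μL = 4785 μL total → factor 4785/35 = 136.71
Step 2: 0.22 mL + 20.1 mL = 20.32 mL total → factor 20.32/0.22 = 92.364
Step 3: 130 μL + 550 μL = 680 μL total → factor 680/130 = 5.2308
Step 4: 15 μL + 3650 μL = 3665 μL total → factor 3665/15 = 244.33
Step 5: 2 mL + 30 mL = 32 mL total → factor 32/2 = 16
Step 6: 75 μL + 0.375 mL = 450 μL total → factor 450/75 = 6
Overall dilution factor = 136.71 × 92.364 × 5.2308 × 244.33 × 16 × 6 = 1.5493 × 10^9
Stock = 7.75 × 10^-10 mg/mL × 1.5493 × 10^9 = 1.20 mg/mL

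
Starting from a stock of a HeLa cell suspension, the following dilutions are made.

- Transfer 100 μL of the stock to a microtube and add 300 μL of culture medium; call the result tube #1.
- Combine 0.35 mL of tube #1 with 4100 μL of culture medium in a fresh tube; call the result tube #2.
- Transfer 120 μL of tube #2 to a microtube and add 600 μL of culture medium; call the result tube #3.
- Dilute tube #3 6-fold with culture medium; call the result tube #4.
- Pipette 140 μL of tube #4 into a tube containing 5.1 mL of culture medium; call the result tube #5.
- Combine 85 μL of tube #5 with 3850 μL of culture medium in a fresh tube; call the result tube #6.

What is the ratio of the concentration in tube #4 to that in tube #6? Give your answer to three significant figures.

Step 1: 100 μL + 300 μL = 400 μL total → factor 400/100 = 4
Step 2: 0.35 mL + 4100 μL = 4.45 mL total → factor 4.45/0.35 = 12.714
Step 3: 120 μL + 600 μL = 720 μL total → factor 720/120 = 6
Step 4: 6-fold → factor 6
Step 5: 140 μL + 5.1 mL = 5240 μL total → factor 5240/140 = 37.429
Step 6: 85 μL + 3850 μL = 3935 μL total → factor 3935/85 = 46.294
Dilution factor to tube #4 = 1830.9; to tube #6 = 3.1724 × 10^6
[tube #4]/[tube #6] = (factor to tube #6)/(factor to tube #4) = 3.1724 × 10^6/1830.9 = 1.73 × 10^3

1.73 × 10^3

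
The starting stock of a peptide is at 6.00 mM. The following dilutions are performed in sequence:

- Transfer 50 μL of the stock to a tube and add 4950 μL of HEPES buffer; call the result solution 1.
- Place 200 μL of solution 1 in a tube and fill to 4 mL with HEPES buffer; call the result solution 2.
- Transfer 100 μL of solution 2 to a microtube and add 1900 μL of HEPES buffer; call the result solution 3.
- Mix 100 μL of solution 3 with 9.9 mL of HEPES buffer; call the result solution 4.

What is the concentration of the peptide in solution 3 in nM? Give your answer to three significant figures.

Step 1: 50 μL + 4950 μL = 5000 μL total → factor 5000/50 = 100
Step 2: 200 μL brought to 4 mL → factor 4000/200 = 20
Step 3: 100 μL + 1900 μL = 2000 μL total → factor 2000/100 = 20
Dilution factor through solution 3 = 100 × 20 × 20 = 40000
[solution 3] = 6.00 mM / 40000 = 0.0001500 mM = 150 nM

150 nM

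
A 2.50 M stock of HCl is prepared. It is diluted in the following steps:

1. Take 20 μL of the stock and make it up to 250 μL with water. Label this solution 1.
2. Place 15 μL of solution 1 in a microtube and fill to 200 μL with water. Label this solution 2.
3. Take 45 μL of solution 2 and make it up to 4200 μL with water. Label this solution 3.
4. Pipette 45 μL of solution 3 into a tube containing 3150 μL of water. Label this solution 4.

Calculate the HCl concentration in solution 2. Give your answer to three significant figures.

Step 1: 20 μL brought to 250 μL → factor 250/20 = 12.5
Step 2: 15 μL brought to 200 μL → factor 200/15 = 13.333
Dilution factor through solution 2 = 12.5 × 13.333 = 166.67
[solution 2] = 2.50 M / 166.67 = 0.0150 M

0.0150 M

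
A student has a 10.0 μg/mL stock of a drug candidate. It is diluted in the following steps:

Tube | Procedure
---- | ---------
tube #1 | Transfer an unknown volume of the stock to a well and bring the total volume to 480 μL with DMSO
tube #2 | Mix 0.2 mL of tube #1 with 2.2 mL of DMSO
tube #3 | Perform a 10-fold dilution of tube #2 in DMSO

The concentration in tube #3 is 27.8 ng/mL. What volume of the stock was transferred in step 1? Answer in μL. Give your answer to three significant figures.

160 μL

Step 1: v brought to 480 μL → factor = 480 μL/v
Step 2: 0.2 mL + 2.2 mL = 2.4 mL total → factor 2.4/0.2 = 12
Step 3: 10-fold → factor 10
Product of known-step factors = 120
Overall factor = 10.0 μg/mL / (27.8 ng/mL) = 359.71
Step-1 factor = 359.71 / 120 = 2.9976
v = 480 μL / 2.9976 = 160 μL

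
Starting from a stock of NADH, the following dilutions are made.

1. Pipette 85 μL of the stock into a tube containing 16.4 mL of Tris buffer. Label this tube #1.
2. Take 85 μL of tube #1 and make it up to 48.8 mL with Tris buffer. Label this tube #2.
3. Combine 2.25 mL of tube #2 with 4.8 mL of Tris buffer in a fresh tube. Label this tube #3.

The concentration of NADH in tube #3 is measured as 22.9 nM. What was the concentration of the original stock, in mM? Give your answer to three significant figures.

7.99 mM

Step 1: 85 μL + 16.4 mL = 16485 μL total → factor 16485/85 = 193.94
Step 2: 85 μL brought to 48.8 mL → factor 48800/85 = 574.12
Step 3: 2.25 mL + 4.8 mL = 7.05 mL total → factor 7.05/2.25 = 3.1333
Overall dilution factor = 193.94 × 574.12 × 3.1333 = 3.4888 × 10^5
Stock = 22.9 nM × 3.4888 × 10^5 = 7.989 × 10^6 nM = 7.99 mM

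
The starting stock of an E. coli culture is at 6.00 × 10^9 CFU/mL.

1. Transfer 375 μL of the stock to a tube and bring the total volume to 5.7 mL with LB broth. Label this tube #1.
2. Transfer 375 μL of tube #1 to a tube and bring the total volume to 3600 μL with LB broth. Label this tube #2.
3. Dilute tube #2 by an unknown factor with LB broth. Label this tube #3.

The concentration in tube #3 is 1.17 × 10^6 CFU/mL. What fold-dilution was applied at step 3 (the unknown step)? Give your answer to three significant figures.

35.1-fold

Step 1: 375 μL brought to 5.7 mL → factor 5700/375 = 15.2
Step 2: 375 μL brought to 3600 μL → factor 3600/375 = 9.6
Step 3: unknown factor x
Product of known-step factors = 145.92
Overall factor = 6.00 × 10^9 CFU/mL / (1.17 × 10^6 CFU/mL) = 5128.2
x = 5128.2 / 145.92 = 35.1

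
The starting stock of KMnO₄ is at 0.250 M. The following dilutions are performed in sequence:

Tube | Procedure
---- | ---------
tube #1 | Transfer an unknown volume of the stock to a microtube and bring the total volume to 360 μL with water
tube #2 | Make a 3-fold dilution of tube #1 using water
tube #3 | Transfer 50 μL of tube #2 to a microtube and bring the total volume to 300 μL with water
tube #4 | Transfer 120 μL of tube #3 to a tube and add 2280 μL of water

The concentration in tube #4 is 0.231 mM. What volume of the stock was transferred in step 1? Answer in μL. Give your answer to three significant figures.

120 μL

Step 1: v brought to 360 μL → factor = 360 μL/v
Step 2: 3-fold → factor 3
Step 3: 50 μL brought to 300 μL → factor 300/50 = 6
Step 4: 120 μL + 2280 μL = 2400 μL total → factor 2400/120 = 20
Product of known-step factors = 360
Overall factor = 0.250 M / (0.231 mM) = 1082.3
Step-1 factor = 1082.3 / 360 = 3.0063
v = 360 μL / 3.0063 = 120 μL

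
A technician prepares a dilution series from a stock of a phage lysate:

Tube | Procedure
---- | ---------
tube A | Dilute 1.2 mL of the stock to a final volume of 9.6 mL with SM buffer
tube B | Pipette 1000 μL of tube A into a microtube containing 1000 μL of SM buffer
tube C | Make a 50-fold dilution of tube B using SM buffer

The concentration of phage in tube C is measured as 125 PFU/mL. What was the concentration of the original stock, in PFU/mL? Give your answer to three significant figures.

1.00 × 10^5 PFU/mL

Step 1: 1.2 mL brought to 9.6 mL → factor 9.6/1.2 = 8
Step 2: 1000 μL + 1000 μL = 2000 μL total → factor 2000/1000 = 2
Step 3: 50-fold → factor 50
Overall dilution factor = 8 × 2 × 50 = 800
Stock = 125 PFU/mL × 800 = 1.00 × 10^5 PFU/mL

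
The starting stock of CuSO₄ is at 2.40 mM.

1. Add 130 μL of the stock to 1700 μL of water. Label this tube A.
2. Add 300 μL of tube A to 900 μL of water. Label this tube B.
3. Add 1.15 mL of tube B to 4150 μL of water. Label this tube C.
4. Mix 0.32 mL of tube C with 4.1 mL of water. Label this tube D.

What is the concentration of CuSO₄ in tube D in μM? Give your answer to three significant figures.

Step 1: 130 μL + 1700 μL = 1830 μL total → factor 1830/130 = 14.077
Step 2: 300 μL + 900 μL = 1200 μL total → factor 1200/300 = 4
Step 3: 1.15 mL + 4150 μL = 5.3 mL total → factor 5.3/1.15 = 4.6087
Step 4: 0.32 mL + 4.1 mL = 4.42 mL total → factor 4.42/0.32 = 13.812
Overall dilution factor = 14.077 × 4 × 4.6087 × 13.812 = 3584.4
Final = 2.40 mM / 3584.4 = 0.0006696 mM = 0.670 μM

0.670 μM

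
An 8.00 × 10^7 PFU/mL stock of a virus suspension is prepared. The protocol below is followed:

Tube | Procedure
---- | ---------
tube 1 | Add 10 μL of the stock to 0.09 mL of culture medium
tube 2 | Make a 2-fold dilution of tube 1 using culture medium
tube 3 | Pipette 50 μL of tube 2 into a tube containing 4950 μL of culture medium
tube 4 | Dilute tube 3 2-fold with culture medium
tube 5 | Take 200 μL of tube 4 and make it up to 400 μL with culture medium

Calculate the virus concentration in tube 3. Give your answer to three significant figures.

Step 1: 10 μL + 0.09 mL = 100 μL total → factor 100/10 = 10
Step 2: 2-fold → factor 2
Step 3: 50 μL + 4950 μL = 5000 μL total → factor 5000/50 = 100
Dilution factor through tube 3 = 10 × 2 × 100 = 2000
[tube 3] = 8.00 × 10^7 PFU/mL / 2000 = 4.00 × 10^4 PFU/mL

4.00 × 10^4 PFU/mL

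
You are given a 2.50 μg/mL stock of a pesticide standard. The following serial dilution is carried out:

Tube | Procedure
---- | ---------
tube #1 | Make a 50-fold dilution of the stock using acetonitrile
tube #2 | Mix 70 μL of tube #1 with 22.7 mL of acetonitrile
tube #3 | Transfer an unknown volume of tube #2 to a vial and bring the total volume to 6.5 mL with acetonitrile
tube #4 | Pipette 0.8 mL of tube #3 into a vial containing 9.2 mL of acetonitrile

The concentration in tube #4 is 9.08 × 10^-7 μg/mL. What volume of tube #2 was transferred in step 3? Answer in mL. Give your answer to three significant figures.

Step 1: 50-fold → factor 50
Step 2: 70 μL + 22.7 mL = 22770 μL total → factor 22770/70 = 325.29
Step 3: v brought to 6.5 mL → factor = 6.5 mL/v
Step 4: 0.8 mL + 9.2 mL = 10 mL total → factor 10/0.8 = 12.5
Product of known-step factors = 2.033 × 10^5
Overall factor = 2.50 μg/mL / (9.08 × 10^-7 μg/mL) = 2.7533 × 10^6
Step-3 factor = 2.7533 × 10^6 / 2.033 × 10^5 = 13.543
v = 6.5 mL / 13.543 = 0.480 mL

0.480 mL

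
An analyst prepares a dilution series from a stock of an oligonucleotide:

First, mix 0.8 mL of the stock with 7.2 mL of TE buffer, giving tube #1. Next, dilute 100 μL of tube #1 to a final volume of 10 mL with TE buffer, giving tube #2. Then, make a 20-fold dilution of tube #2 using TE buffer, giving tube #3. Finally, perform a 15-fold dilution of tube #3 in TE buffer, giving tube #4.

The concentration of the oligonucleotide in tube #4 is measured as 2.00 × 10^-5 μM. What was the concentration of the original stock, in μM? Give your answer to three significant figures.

6.00 μM

Step 1: 0.8 mL + 7.2 mL = 8 mL total → factor 8/0.8 = 10
Step 2: 100 μL brought to 10 mL → factor 10000/100 = 100
Step 3: 20-fold → factor 20
Step 4: 15-fold → factor 15
Overall dilution factor = 10 × 100 × 20 × 15 = 3 × 10^5
Stock = 2.00 × 10^-5 μM × 3 × 10^5 = 6.00 μM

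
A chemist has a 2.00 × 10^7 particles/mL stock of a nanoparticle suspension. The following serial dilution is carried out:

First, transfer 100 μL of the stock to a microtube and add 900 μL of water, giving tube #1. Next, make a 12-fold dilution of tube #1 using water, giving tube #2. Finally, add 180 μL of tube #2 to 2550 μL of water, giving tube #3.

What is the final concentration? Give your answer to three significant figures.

1.10 × 10^4 particles/mL

Step 1: 100 μL + 900 μL = 1000 μL total → factor 1000/100 = 10
Step 2: 12-fold → factor 12
Step 3: 180 μL + 2550 μL = 2730 μL total → factor 2730/180 = 15.167
Overall dilution factor = 10 × 12 × 15.167 = 1820
Final = 2.00 × 10^7 particles/mL / 1820 = 1.10 × 10^4 particles/mL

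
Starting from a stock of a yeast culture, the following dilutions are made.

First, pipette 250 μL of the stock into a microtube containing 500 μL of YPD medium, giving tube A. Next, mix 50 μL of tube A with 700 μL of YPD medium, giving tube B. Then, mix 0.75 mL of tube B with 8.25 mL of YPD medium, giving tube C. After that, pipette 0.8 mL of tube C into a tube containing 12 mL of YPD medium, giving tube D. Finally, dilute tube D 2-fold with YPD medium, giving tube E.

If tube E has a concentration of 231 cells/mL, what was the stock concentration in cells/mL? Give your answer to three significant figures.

Step 1: 250 μL + 500 μL = 750 μL total → factor 750/250 = 3
Step 2: 50 μL + 700 μL = 750 μL total → factor 750/50 = 15
Step 3: 0.75 mL + 8.25 mL = 9 mL total → factor 9/0.75 = 12
Step 4: 0.8 mL + 12 mL = 12.8 mL total → factor 12.8/0.8 = 16
Step 5: 2-fold → factor 2
Overall dilution factor = 3 × 15 × 12 × 16 × 2 = 17280
Stock = 231 cells/mL × 17280 = 3.99 × 10^6 cells/mL

3.99 × 10^6 cells/mL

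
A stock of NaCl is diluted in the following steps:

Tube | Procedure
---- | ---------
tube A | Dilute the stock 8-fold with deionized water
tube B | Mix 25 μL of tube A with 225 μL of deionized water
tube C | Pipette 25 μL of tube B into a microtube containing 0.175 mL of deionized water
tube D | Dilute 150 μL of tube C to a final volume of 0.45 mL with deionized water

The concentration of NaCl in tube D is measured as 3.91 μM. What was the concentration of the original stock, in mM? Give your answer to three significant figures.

Step 1: 8-fold → factor 8
Step 2: 25 μL + 225 μL = 250 μL total → factor 250/25 = 10
Step 3: 25 μL + 0.175 mL = 200 μL total → factor 200/25 = 8
Step 4: 150 μL brought to 0.45 mL → factor 450/150 = 3
Overall dilution factor = 8 × 10 × 8 × 3 = 1920
Stock = 3.91 μM × 1920 = 7507 μM = 7.51 mM

7.51 mM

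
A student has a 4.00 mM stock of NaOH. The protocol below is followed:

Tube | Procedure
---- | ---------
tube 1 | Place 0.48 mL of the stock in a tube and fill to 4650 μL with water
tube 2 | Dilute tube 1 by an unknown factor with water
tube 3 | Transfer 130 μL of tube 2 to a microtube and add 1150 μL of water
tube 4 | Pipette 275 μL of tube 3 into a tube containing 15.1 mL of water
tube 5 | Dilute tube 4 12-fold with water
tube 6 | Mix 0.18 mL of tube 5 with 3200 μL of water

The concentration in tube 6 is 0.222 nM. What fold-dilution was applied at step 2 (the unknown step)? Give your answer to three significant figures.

Step 1: 0.48 mL brought to 4650 μL → factor 4.65/0.48 = 9.6875
Step 2: unknown factor x
Step 3: 130 μL + 1150 μL = 1280 μL total → factor 1280/130 = 9.8462
Step 4: 275 μL + 15.1 mL = 15375 μL total → factor 15375/275 = 55.909
Step 5: 12-fold → factor 12
Step 6: 0.18 mL + 3200 μL = 3.38 mL total → factor 3.38/0.18 = 18.778
Product of known-step factors = 1.2017 × 10^6
Overall factor = 4.00 mM / (0.222 nM) = 1.8018 × 10^7
x = 1.8018 × 10^7 / 1.2017 × 10^6 = 15.0

15.0-fold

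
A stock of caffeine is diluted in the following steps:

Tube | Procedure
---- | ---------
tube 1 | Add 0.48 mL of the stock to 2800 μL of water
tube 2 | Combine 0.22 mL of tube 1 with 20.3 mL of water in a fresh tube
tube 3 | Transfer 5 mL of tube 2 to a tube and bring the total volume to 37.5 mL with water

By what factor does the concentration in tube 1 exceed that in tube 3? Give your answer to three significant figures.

Step 1: 0.48 mL + 2800 μL = 3.28 mL total → factor 3.28/0.48 = 6.8333
Step 2: 0.22 mL + 20.3 mL = 20.52 mL total → factor 20.52/0.22 = 93.273
Step 3: 5 mL brought to 37.5 mL → factor 37.5/5 = 7.5
Dilution factor to tube 1 = 6.8333; to tube 3 = 4780.2
[tube 1]/[tube 3] = (factor to tube 3)/(factor to tube 1) = 4780.2/6.8333 = 700

700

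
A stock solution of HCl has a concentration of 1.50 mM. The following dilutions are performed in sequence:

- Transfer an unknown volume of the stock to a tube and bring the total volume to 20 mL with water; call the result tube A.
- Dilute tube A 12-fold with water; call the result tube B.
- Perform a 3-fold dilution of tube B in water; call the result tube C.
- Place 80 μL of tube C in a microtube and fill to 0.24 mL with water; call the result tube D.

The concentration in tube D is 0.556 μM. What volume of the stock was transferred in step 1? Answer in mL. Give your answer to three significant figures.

0.801 mL

Step 1: v brought to 20 mL → factor = 20 mL/v
Step 2: 12-fold → factor 12
Step 3: 3-fold → factor 3
Step 4: 80 μL brought to 0.24 mL → factor 240/80 = 3
Product of known-step factors = 108
Overall factor = 1.50 mM / (0.556 μM) = 2697.8
Step-1 factor = 2697.8 / 108 = 24.98
v = 20 mL / 24.98 = 0.801 mL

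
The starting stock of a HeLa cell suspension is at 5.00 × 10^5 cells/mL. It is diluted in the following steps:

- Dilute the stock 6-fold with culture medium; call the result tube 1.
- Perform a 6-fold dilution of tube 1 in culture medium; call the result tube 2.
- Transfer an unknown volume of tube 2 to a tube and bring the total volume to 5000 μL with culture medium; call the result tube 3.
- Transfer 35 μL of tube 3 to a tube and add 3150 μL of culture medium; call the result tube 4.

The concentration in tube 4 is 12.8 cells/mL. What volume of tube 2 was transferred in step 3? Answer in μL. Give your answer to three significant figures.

Step 1: 6-fold → factor 6
Step 2: 6-fold → factor 6
Step 3: v brought to 5000 μL → factor = 5000 μL/v
Step 4: 35 μL + 3150 μL = 3185 μL total → factor 3185/35 = 91
Product of known-step factors = 3276
Overall factor = 5.00 × 10^5 cells/mL / (12.8 cells/mL) = 39062
Step-3 factor = 39062 / 3276 = 11.924
v = 5000 μL / 11.924 = 419 μL

419 μL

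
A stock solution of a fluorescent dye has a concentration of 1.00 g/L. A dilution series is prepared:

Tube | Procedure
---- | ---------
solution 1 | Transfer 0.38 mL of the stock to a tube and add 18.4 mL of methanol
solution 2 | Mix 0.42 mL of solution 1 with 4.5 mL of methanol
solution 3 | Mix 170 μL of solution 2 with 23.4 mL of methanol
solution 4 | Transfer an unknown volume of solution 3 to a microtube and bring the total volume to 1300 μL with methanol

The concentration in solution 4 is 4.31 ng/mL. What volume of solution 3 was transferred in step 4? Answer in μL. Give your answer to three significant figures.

450 μL

Step 1: 0.38 mL + 18.4 mL = 18.78 mL total → factor 18.78/0.38 = 49.421
Step 2: 0.42 mL + 4.5 mL = 4.92 mL total → factor 4.92/0.42 = 11.714
Step 3: 170 μL + 23.4 mL = 23570 μL total → factor 23570/170 = 138.65
Step 4: v brought to 1300 μL → factor = 1300 μL/v
Product of known-step factors = 80267
Overall factor = 1.00 g/L / (4.31 ng/mL) = 2.3202 × 10^5
Step-4 factor = 2.3202 × 10^5 / 80267 = 2.8906
v = 1300 μL / 2.8906 = 450 μL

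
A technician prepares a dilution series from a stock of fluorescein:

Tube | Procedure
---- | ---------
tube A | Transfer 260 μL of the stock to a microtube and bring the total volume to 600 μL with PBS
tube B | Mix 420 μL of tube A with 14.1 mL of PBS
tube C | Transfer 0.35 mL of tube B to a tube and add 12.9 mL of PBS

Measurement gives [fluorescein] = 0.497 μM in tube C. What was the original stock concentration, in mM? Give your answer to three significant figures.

Step 1: 260 μL brought to 600 μL → factor 600/260 = 2.3077
Step 2: 420 μL + 14.1 mL = 14520 μL total → factor 14520/420 = 34.571
Step 3: 0.35 mL + 12.9 mL = 13.25 mL total → factor 13.25/0.35 = 37.857
Overall dilution factor = 2.3077 × 34.571 × 37.857 = 3020.3
Stock = 0.497 μM × 3020.3 = 1501 μM = 1.50 mM

1.50 mM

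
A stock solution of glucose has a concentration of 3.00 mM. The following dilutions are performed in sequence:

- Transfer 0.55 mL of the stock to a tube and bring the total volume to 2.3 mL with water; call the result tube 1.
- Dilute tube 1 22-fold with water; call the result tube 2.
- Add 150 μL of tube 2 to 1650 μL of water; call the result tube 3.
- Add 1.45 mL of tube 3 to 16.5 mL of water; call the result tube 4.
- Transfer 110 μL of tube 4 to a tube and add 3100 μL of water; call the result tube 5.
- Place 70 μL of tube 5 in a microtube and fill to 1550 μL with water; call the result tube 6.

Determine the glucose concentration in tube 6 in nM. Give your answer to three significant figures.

Step 1: 0.55 mL brought to 2.3 mL → factor 2.3/0.55 = 4.1818
Step 2: 22-fold → factor 22
Step 3: 150 μL + 1650 μL = 1800 μL total → factor 1800/150 = 12
Step 4: 1.45 mL + 16.5 mL = 17.95 mL total → factor 17.95/1.45 = 12.379
Step 5: 110 μL + 3100 μL = 3210 μL total → factor 3210/110 = 29.182
Step 6: 70 μL brought to 1550 μL → factor 1550/70 = 22.143
Overall dilution factor = 4.1818 × 22 × 12 × 12.379 × 29.182 × 22.143 = 8.831 × 10^6
Final = 3.00 mM / 8.831 × 10^6 = 3.397 × 10^-7 mM = 0.340 nM

0.340 nM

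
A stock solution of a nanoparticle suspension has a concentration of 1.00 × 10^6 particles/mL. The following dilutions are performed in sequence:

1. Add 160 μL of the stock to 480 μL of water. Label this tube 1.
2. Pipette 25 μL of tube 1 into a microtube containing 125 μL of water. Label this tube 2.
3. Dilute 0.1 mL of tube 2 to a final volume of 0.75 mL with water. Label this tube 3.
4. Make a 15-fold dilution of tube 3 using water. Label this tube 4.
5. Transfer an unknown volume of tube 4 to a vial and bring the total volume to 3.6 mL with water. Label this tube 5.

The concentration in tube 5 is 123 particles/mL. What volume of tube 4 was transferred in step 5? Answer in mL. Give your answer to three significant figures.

Step 1: 160 μL + 480 μL = 640 μL total → factor 640/160 = 4
Step 2: 25 μL + 125 μL = 150 μL total → factor 150/25 = 6
Step 3: 0.1 mL brought to 0.75 mL → factor 0.75/0.1 = 7.5
Step 4: 15-fold → factor 15
Step 5: v brought to 3.6 mL → factor = 3.6 mL/v
Product of known-step factors = 2700
Overall factor = 1.00 × 10^6 particles/mL / (123 particles/mL) = 8130.1
Step-5 factor = 8130.1 / 2700 = 3.0111
v = 3.6 mL / 3.0111 = 1.20 mL

1.20 mL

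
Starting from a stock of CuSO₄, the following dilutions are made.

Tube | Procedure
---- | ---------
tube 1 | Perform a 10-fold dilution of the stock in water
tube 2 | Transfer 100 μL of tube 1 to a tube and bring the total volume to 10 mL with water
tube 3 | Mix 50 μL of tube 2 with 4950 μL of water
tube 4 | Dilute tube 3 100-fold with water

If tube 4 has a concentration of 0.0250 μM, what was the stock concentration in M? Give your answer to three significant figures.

Step 1: 10-fold → factor 10
Step 2: 100 μL brought to 10 mL → factor 10000/100 = 100
Step 3: 50 μL + 4950 μL = 5000 μL total → factor 5000/50 = 100
Step 4: 100-fold → factor 100
Overall dilution factor = 10 × 100 × 100 × 100 = 1 × 10^7
Stock = 0.0250 μM × 1 × 10^7 = 2.500 × 10^5 μM = 0.250 M

0.250 M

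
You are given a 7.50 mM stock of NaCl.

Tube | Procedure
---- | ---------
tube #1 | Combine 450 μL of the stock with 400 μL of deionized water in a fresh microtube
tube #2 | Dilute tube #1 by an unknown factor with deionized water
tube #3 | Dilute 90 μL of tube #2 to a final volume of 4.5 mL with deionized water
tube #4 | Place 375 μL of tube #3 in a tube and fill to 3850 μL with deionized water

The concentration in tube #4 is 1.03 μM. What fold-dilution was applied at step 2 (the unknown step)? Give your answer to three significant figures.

7.51-fold

Step 1: 450 μL + 400 μL = 850 μL total → factor 850/450 = 1.8889
Step 2: unknown factor x
Step 3: 90 μL brought to 4.5 mL → factor 4500/90 = 50
Step 4: 375 μL brought to 3850 μL → factor 3850/375 = 10.267
Product of known-step factors = 969.63
Overall factor = 7.50 mM / (1.03 μM) = 7281.6
x = 7281.6 / 969.63 = 7.51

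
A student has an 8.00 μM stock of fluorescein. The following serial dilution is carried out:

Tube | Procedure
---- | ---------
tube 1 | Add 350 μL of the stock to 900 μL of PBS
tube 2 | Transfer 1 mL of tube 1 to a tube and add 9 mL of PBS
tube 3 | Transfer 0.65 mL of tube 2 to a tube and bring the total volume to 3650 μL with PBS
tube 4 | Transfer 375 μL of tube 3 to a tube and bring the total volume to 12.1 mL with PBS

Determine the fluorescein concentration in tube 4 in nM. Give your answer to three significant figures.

Step 1: 350 μL + 900 μL = 1250 μL total → factor 1250/350 = 3.5714
Step 2: 1 mL + 9 mL = 10 mL total → factor 10/1 = 10
Step 3: 0.65 mL brought to 3650 μL → factor 3.65/0.65 = 5.6154
Step 4: 375 μL brought to 12.1 mL → factor 12100/375 = 32.267
Overall dilution factor = 3.5714 × 10 × 5.6154 × 32.267 = 6471.1
Final = 8.00 μM / 6471.1 = 0.001236 μM = 1.24 nM

1.24 nM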